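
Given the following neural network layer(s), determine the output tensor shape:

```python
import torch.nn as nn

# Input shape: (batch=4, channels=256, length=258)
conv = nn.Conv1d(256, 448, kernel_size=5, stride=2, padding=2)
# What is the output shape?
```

Input: (4, 256, 258) -> Output: (4, 448, 129)

Answer: (4, 448, 129)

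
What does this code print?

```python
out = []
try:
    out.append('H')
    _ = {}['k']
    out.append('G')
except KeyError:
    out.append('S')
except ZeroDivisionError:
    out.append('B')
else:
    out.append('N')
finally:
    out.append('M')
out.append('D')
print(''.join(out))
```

Execution trace: 'H' (try body) → 'S' (except KeyError) → 'M' (finally) → 'D' (after the try/except). Output: HSMD

Answer: HSMD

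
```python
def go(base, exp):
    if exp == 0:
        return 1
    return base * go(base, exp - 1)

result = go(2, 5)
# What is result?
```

go(2, 5) = 2 * 2 * 2 * 2 * 2 = 32

Answer: 32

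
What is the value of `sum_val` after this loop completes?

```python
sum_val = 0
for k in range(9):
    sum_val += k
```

Sum of 0 to 8 = 36
`sum_val` takes the values: 0 → 1 → 3 → 6 → 10 → 15 → 21 → 28 → 36

Answer: 36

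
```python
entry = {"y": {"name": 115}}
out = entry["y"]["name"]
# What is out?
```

Trace:
`entry = {"y": {"name": 115}}` → entry = {'y': {'name': 115}}
`out = entry["y"]["name"]` → out = 115
So out = 115

Answer: 115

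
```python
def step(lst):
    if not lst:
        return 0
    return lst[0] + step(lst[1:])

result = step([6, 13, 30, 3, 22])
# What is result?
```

6 + 13 + 30 + 3 + 22 + 0 = 74

Answer: 74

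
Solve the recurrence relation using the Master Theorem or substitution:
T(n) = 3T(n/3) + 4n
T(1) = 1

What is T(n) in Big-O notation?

By Master Theorem: a=3, b=3, f(n)=4n. Since log_3(3) = 1 and f(n) = Θ(n^1), Case 2 applies. T(n) = O(n log n).

Answer: O(n log n)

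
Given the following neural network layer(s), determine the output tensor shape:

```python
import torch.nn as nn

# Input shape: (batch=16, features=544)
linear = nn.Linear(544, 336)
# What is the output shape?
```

Input: (16, 544) -> Output: (16, 336)

Answer: (16, 336)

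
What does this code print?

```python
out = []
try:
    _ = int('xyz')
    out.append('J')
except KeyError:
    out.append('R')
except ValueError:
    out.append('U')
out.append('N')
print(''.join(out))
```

Execution trace: 'U' (except ValueError) → 'N' (after the try/except). Output: UN

Answer: UN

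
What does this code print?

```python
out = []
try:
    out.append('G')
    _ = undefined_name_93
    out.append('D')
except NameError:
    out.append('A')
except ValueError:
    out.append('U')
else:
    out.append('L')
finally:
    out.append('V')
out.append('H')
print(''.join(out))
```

Execution trace: 'G' (try body) → 'A' (except NameError) → 'V' (finally) → 'H' (after the try/except). Output: GAVH

Answer: GAVH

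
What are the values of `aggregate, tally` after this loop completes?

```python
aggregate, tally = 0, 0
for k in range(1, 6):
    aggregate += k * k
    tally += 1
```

Sum of squares and count
`aggregate, tally` takes the values: (0, 0) → (1, 0) → (1, 1) → (5, 1) → (5, 2) → (14, 2) → (14, 3) → (30, 3) → (30, 4) → (55, 4) → (55, 5)

Answer: 55, 5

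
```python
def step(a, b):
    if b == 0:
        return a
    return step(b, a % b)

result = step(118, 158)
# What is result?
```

step(118, 158) -> step(158, 118) -> step(118, 40) -> step(40, 38) -> step(38, 2) -> step(2, 0) -> 2

Answer: 2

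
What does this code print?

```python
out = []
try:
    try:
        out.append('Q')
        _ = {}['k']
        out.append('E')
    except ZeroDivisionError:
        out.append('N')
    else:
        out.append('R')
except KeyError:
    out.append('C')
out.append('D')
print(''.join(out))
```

Execution trace: 'Q' (inner try body) → 'C' (outer except KeyError) → 'D' (after the try/except). Output: QCD

Answer: QCD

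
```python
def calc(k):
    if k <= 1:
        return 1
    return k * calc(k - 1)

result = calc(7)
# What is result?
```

calc(7) = 7 * 6 * 5 * 4 * 3 * 2 * 1 = 5040

Answer: 5040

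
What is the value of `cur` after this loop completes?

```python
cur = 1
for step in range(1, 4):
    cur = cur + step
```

Start at 1, add 1 through 3
`cur` takes the values: 1 → 2 → 4 → 7

Answer: 7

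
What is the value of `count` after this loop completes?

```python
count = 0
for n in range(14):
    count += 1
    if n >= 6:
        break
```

Loop breaks when n reaches 6, count is 7
`count` takes the values: 0 → 1 → 2 → 3 → 4 → 5 → 6 → 7

Answer: 7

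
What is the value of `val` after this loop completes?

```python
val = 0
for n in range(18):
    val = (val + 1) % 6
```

Increment mod 6, 18 times = 0
`val` takes the values: 0 → 1 → 2 → 3 → 4 → 5 → 0 → 1 → 2 → 3 → 4 → 5 → 0 → 1 → 2 → 3 → 4 → 5 → 0

Answer: 0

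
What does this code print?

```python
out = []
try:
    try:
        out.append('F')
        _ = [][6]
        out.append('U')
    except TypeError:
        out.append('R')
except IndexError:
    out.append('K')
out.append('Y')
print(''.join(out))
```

Execution trace: 'F' (try body) → 'K' (outer except IndexError) → 'Y' (after the try/except). Output: FKY

Answer: FKY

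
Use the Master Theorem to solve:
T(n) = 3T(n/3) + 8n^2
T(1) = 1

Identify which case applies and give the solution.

a=3, b=3, f(n)=8n^2. log_3(3) = 1. Since c=2 > 1 and the regularity condition holds (3(n/3)^2 = (3/3^2)n^2 with 3/3^2 < 1), Case 3 applies: T(n) = Θ(f(n)) = O(n^2).

Answer: O(n^2) - Case 3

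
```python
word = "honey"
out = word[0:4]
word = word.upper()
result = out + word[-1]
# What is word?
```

Trace:
`word = "honey"` → word = 'honey'
`out = word[0:4]` → out = 'hone'
`word = word.upper()` → word = 'HONEY'
`result = out + word[-1]` → result = 'honeY'
So word = 'HONEY'

Answer: 'HONEY'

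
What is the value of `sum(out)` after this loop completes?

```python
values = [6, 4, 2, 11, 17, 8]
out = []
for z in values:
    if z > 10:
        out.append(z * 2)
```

Sum of doubled values > 10
`out` takes the values: [] → [22] → [22, 34]
So `sum(out)` = 56

Answer: 56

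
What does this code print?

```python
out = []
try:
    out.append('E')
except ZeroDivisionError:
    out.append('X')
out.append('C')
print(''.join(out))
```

Execution trace: 'E' (try body, no exception) → 'C' (after the try/except). Output: EC

Answer: EC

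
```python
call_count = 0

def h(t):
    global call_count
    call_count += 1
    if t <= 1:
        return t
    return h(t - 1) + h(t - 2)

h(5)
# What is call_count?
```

Calls(t) = 1 + Calls(t-1) + Calls(t-2); Calls(0)=Calls(1)=1. For t=5 this gives 15.

Answer: 15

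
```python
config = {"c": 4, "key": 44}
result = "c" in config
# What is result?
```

Trace:
`config = {"c": 4, "key": 44}` → config = {'c': 4, 'key': 44}
`result = "c" in config` → result = True
So result = True

Answer: True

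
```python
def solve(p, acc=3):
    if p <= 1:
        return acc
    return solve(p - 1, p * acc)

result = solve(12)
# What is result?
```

Accumulator trace (n, acc): (12, 3) -> (11, 36) -> (10, 396) -> (9, 3960) -> (8, 35640) -> (7, 285120) -> (6, 1995840) -> (5, 11975040) -> (4, 59875200) -> (3, 239500800) -> (2, 718502400) -> (1, 1437004800) -> return 1437004800

Answer: 1437004800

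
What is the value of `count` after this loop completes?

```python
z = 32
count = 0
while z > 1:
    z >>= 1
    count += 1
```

Count right shifts until 1
`count` takes the values: 0 → 1 → 2 → 3 → 4 → 5

Answer: 5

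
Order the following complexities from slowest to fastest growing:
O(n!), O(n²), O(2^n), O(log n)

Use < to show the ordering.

Ordered by growth rate: O(log n) < O(n²) < O(2^n) < O(n!)

Answer: O(log n) < O(n²) < O(2^n) < O(n!)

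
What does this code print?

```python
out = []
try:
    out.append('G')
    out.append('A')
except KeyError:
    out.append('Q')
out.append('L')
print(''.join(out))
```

Execution trace: 'G' (try body) → 'A' (try body, no exception) → 'L' (after the try/except). Output: GAL

Answer: GAL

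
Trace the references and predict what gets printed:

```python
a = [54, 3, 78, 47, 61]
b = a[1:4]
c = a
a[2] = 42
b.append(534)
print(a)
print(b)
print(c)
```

Key concept: slice vs alias.
Step by step:
`a = [54, 3, 78, 47, 61]` → a = [54, 3, 78, 47, 61]
`b = a[1:4]` → b = [3, 78, 47]
`c = a` → c = [54, 3, 78, 47, 61] (same object as a)
`a[2] = 42` → a = [54, 3, 42, 47, 61] (same object as c); c = [54, 3, 42, 47, 61] (same object as a)
`b.append(534)` → b = [3, 78, 47, 534]
`print(a)` → prints [54, 3, 42, 47, 61]
`print(b)` → prints [3, 78, 47, 534]
`print(c)` → prints [54, 3, 42, 47, 61]

Answer:
[54, 3, 42, 47, 61]
[3, 78, 47, 534]
[54, 3, 42, 47, 61]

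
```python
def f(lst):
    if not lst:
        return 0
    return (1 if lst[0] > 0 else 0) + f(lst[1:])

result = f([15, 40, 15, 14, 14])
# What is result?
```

Count of positive elements in [15, 40, 15, 14, 14] = 5

Answer: 5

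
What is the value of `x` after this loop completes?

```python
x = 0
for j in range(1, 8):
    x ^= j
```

XOR of 1 to 7
`x` takes the values: 0 → 1 → 3 → 0 → 4 → 1 → 7 → 0

Answer: 0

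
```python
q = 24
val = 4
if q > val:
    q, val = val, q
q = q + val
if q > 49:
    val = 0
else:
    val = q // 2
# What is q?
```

Trace:
`q = 24` → q = 24
`val = 4` → val = 4
`if q > val: ...` → q > val is True → q = 4; val = 24
`q = q + val` → q = 28
`if q > 49: ...` → q > 49 is False, take else branch → val = 14
So q = 28

Answer: 28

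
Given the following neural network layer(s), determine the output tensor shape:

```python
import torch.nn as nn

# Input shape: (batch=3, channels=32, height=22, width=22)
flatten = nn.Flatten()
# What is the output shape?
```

Input: (3, 32, 22, 22) -> Output: (3, 15488)

Answer: (3, 15488)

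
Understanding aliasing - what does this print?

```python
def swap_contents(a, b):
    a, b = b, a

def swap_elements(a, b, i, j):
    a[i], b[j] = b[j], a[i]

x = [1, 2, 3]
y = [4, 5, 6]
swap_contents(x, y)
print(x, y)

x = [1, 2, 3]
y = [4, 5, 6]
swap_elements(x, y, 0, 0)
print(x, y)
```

Key concept: parameter rebinding vs mutation.
Step by step:
`x = [1, 2, 3]` → x = [1, 2, 3]
`y = [4, 5, 6]` → y = [4, 5, 6]
`swap_contents(x, y)` → no visible change to tracked variables
`print(x, y)` → prints [1, 2, 3] [4, 5, 6]
`x = [1, 2, 3]` → x = [1, 2, 3]
`y = [4, 5, 6]` → y = [4, 5, 6]
`swap_elements(x, y, 0, 0)` → x = [4, 2, 3]; y = [1, 5, 6]
`print(x, y)` → prints [4, 2, 3] [1, 5, 6]

Answer:
[1, 2, 3] [4, 5, 6]
[4, 2, 3] [1, 5, 6]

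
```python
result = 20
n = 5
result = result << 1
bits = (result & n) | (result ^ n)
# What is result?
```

Trace:
`result = 20` → result = 20
`n = 5` → n = 5
`result = result << 1` → result = 40
`bits = (result & n) | (result ^ n)` → bits = 45
So result = 40

Answer: 40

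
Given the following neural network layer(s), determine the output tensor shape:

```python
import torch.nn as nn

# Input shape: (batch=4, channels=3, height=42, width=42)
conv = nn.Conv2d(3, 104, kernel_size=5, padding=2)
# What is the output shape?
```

Input: (4, 3, 42, 42) -> Output: (4, 104, 42, 42)

Answer: (4, 104, 42, 42)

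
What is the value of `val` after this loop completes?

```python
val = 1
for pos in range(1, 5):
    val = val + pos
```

Start at 1, add 1 through 4
`val` takes the values: 1 → 2 → 4 → 7 → 11

Answer: 11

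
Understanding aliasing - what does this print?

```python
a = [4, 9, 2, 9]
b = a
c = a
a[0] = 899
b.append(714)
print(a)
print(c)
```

Key concept: multiple aliases.
Step by step:
`a = [4, 9, 2, 9]` → a = [4, 9, 2, 9]
`b = a` → b = [4, 9, 2, 9] (same object as a)
`c = a` → c = [4, 9, 2, 9] (same object as a, b)
`a[0] = 899` → a = [899, 9, 2, 9] (same object as b, c); b = [899, 9, 2, 9] (same object as a, c); c = [899, 9, 2, 9] (same object as a, b)
`b.append(714)` → a = [899, 9, 2, 9, 714] (same object as b, c); b = [899, 9, 2, 9, 714] (same object as a, c); c = [899, 9, 2, 9, 714] (same object as a, b)
`print(a)` → prints [899, 9, 2, 9, 714]
`print(c)` → prints [899, 9, 2, 9, 714]

Answer:
[899, 9, 2, 9, 714]
[899, 9, 2, 9, 714]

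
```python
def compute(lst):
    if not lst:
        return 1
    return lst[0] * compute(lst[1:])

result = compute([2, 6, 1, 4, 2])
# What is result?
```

Product over [2, 6, 1, 4, 2] = 2 * 6 * 1 * 4 * 2 = 96

Answer: 96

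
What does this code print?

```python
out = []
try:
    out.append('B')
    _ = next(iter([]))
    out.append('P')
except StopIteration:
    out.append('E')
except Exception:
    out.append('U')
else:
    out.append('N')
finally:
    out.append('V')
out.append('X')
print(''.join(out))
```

Execution trace: 'B' (try body) → 'E' (except StopIteration) → 'V' (finally) → 'X' (after the try/except). Output: BEVX

Answer: BEVX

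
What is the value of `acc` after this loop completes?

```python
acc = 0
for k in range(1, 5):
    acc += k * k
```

Sum of squares 1² to 4² = 30
`acc` takes the values: 0 → 1 → 5 → 14 → 30

Answer: 30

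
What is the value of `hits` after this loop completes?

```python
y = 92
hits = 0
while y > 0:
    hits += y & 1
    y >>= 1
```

Count set bits in 92 (binary: 0b1011100)
`hits` takes the values: 0 → 1 → 2 → 3 → 4

Answer: 4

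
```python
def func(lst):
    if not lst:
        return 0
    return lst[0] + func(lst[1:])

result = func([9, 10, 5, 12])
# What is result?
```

9 + 10 + 5 + 12 + 0 = 36

Answer: 36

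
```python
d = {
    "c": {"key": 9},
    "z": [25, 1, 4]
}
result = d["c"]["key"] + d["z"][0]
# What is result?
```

Trace:
`d = { ...` → d = {'c': {'key': 9}, 'z': [25, 1, 4]}
`result = d["c"]["key"] + d["z"][0]` → result = 34
So result = 34

Answer: 34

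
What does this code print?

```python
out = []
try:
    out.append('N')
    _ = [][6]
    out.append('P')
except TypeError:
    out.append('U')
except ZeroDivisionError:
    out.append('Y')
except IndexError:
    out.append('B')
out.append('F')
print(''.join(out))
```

Execution trace: 'N' (try body) → 'B' (except IndexError) → 'F' (after the try/except). Output: NBF

Answer: NBF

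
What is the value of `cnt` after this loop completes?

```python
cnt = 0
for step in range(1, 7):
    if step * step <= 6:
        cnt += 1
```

Count numbers where step² ≤ 6
`cnt` takes the values: 0 → 1 → 2

Answer: 2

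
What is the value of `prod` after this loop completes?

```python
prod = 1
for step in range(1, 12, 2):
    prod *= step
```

Product of 1, 3, 5, ... up to 11
`prod` takes the values: 1 → 3 → 15 → 105 → 945 → 10395

Answer: 10395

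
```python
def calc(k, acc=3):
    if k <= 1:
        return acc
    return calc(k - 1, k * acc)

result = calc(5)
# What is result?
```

Accumulator trace (n, acc): (5, 3) -> (4, 15) -> (3, 60) -> (2, 180) -> (1, 360) -> return 360

Answer: 360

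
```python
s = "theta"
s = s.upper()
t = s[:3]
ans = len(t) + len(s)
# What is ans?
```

Trace:
`s = "theta"` → s = 'theta'
`s = s.upper()` → s = 'THETA'
`t = s[:3]` → t = 'THE'
`ans = len(t) + len(s)` → ans = 8
So ans = 8

Answer: 8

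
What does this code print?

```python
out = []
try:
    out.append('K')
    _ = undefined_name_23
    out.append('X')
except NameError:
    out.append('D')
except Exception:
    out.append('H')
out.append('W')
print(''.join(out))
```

Execution trace: 'K' (try body) → 'D' (except NameError) → 'W' (after the try/except). Output: KDW

Answer: KDW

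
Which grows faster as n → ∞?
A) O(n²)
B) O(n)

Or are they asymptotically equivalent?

O(n²) vs O(n): Higher order terms dominate.

Answer: A) O(n²) grows faster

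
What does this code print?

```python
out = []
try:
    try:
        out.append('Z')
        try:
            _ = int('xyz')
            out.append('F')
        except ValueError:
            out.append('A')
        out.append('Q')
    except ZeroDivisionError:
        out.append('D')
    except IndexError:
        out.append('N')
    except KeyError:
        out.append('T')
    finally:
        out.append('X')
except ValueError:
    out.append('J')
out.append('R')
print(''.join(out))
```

Execution trace: 'Z' (try body) → 'A' (inner except ValueError) → 'Q' (try body, no exception) → 'X' (finally) → 'R' (after the try/except). Output: ZAQXR

Answer: ZAQXR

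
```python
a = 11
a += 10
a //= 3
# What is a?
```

Trace:
`a = 11` → a = 11
`a += 10` → a = 21
`a //= 3` → a = 7
So a = 7

Answer: 7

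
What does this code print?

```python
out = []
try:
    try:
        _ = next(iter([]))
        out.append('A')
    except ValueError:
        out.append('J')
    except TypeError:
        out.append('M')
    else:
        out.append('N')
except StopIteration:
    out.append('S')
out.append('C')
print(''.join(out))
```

Execution trace: 'S' (outer except StopIteration) → 'C' (after the try/except). Output: SC

Answer: SC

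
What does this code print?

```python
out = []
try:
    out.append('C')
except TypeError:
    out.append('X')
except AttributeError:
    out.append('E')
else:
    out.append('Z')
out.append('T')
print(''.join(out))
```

Execution trace: 'C' (try body, no exception) → 'Z' (else) → 'T' (after the try/except). Output: CZT

Answer: CZT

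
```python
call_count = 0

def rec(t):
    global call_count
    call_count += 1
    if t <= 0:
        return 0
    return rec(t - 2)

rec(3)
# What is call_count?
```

Linear recursion stepping by 2: 3 calls from t=3 down to ≤0.

Answer: 3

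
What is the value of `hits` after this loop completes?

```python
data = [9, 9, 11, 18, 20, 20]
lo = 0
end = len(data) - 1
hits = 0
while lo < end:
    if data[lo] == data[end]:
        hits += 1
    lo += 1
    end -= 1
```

Count matching pairs from ends
`hits` takes the values: 0

Answer: 0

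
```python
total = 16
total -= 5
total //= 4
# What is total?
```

Trace:
`total = 16` → total = 16
`total -= 5` → total = 11
`total //= 4` → total = 2
So total = 2

Answer: 2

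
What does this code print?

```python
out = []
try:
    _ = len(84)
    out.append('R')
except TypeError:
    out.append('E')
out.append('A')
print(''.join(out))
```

Execution trace: 'E' (except TypeError) → 'A' (after the try/except). Output: EA

Answer: EA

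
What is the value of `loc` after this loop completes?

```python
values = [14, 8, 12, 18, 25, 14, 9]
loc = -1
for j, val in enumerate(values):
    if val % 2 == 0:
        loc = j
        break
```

First even number index in [14, 8, 12, 18, 25, 14, 9]
`loc` takes the values: -1 → 0

Answer: 0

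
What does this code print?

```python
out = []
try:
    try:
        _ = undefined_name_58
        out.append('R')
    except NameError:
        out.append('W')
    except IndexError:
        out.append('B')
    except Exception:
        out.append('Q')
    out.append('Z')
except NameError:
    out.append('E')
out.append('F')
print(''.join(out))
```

Execution trace: 'W' (inner except NameError) → 'Z' (try body, no exception) → 'F' (after the try/except). Output: WZF

Answer: WZF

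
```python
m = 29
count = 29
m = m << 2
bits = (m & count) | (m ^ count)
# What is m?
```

Trace:
`m = 29` → m = 29
`count = 29` → count = 29
`m = m << 2` → m = 116
`bits = (m & count) | (m ^ count)` → bits = 125
So m = 116

Answer: 116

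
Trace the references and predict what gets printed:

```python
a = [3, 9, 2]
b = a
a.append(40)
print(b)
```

Key concept: basic list aliasing.
Step by step:
`a = [3, 9, 2]` → a = [3, 9, 2]
`b = a` → b = [3, 9, 2] (same object as a)
`a.append(40)` → a = [3, 9, 2, 40] (same object as b); b = [3, 9, 2, 40] (same object as a)
`print(b)` → prints [3, 9, 2, 40]

Answer: [3, 9, 2, 40]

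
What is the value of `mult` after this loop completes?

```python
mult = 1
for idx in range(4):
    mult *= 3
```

3^4 = 81
`mult` takes the values: 1 → 3 → 9 → 27 → 81

Answer: 81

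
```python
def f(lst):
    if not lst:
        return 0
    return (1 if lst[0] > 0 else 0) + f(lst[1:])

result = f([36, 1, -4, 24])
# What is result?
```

Count of positive elements in [36, 1, -4, 24] = 3

Answer: 3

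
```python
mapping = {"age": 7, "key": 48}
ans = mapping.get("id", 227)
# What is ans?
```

Trace:
`mapping = {"age": 7, "key": 48}` → mapping = {'age': 7, 'key': 48}
`ans = mapping.get("id", 227)` → ans = 227
So ans = 227

Answer: 227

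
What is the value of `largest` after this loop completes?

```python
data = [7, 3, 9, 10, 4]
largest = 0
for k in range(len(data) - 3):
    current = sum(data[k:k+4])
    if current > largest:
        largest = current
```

Max sum of 4-element window in [7, 3, 9, 10, 4]
`largest` takes the values: 0 → 29

Answer: 29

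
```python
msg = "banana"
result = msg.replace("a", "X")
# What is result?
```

Trace:
`msg = "banana"` → msg = 'banana'
`result = msg.replace("a", "X")` → result = 'bXnXnX'
So result = 'bXnXnX'

Answer: 'bXnXnX'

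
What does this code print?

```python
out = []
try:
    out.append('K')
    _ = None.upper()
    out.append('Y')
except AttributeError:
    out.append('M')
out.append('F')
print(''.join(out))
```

Execution trace: 'K' (try body) → 'M' (except AttributeError) → 'F' (after the try/except). Output: KMF

Answer: KMF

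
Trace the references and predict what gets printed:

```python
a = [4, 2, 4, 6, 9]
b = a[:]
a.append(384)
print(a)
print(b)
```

Key concept: slice [:] creates copy.
Step by step:
`a = [4, 2, 4, 6, 9]` → a = [4, 2, 4, 6, 9]
`b = a[:]` → b = [4, 2, 4, 6, 9]
`a.append(384)` → a = [4, 2, 4, 6, 9, 384]
`print(a)` → prints [4, 2, 4, 6, 9, 384]
`print(b)` → prints [4, 2, 4, 6, 9]

Answer:
[4, 2, 4, 6, 9, 384]
[4, 2, 4, 6, 9]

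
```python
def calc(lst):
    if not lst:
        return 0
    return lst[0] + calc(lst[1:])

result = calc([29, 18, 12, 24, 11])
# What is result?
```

29 + 18 + 12 + 24 + 11 + 0 = 94

Answer: 94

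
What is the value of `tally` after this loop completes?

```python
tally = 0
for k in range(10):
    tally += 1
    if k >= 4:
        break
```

Loop breaks when k reaches 4, tally is 5
`tally` takes the values: 0 → 1 → 2 → 3 → 4 → 5

Answer: 5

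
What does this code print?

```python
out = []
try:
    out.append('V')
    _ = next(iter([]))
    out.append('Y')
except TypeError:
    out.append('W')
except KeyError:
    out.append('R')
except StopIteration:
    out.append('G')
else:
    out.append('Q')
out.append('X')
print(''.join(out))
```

Execution trace: 'V' (try body) → 'G' (except StopIteration) → 'X' (after the try/except). Output: VGX

Answer: VGX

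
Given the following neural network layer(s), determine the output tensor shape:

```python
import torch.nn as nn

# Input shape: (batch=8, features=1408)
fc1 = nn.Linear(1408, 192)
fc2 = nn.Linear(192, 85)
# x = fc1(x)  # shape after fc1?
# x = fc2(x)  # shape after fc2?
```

Input: (8, 1408) -> after fc1: (8, 192) -> Output: (8, 85)

Answer: (8, 85)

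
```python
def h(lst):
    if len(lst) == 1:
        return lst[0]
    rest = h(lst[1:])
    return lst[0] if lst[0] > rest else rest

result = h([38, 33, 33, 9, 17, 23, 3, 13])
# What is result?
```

Recursive max over [38, 33, 33, 9, 17, 23, 3, 13] = 38

Answer: 38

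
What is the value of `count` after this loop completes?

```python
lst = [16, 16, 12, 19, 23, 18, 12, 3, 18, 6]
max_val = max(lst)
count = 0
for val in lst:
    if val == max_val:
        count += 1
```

Count of max value 23 in [16, 16, 12, 19, 23, 18, 12, 3, 18, 6]
`count` takes the values: 0 → 1

Answer: 1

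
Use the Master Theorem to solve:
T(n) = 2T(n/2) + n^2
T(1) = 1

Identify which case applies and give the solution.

a=2, b=2, f(n)=n^2. log_2(2) = 1. Since c=2 > 1 and the regularity condition holds (2(n/2)^2 = (2/2^2)n^2 with 2/2^2 < 1), Case 3 applies: T(n) = Θ(f(n)) = O(n^2).

Answer: O(n^2) - Case 3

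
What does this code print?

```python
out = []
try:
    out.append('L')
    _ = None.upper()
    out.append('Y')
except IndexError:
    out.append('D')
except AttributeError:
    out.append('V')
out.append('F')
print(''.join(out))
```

Execution trace: 'L' (try body) → 'V' (except AttributeError) → 'F' (after the try/except). Output: LVF

Answer: LVF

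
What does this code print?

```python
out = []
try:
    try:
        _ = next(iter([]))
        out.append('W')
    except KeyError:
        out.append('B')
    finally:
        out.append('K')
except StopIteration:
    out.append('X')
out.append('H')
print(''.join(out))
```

Execution trace: 'K' (finally) → 'X' (outer except StopIteration) → 'H' (after the try/except). Output: KXH

Answer: KXH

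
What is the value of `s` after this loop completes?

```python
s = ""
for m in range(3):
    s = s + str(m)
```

Concatenate digits 0 to 2
`s` takes the values: "" → "0" → "01" → "012"

Answer: "012"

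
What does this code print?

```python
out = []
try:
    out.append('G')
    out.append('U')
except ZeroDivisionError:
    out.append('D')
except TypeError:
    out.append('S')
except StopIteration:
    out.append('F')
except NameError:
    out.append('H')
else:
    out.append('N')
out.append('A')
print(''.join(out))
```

Execution trace: 'G' (try body) → 'U' (try body, no exception) → 'N' (else) → 'A' (after the try/except). Output: GUNA

Answer: GUNA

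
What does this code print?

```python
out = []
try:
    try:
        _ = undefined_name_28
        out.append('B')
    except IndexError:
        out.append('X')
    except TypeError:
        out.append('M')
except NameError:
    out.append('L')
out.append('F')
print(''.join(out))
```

Execution trace: 'L' (outer except NameError) → 'F' (after the try/except). Output: LF

Answer: LF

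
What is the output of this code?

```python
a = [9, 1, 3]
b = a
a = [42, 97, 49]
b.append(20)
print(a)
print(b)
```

Key concept: rebinding vs mutation: a is rebound to a new list, b still points at the original.
Step by step:
`a = [9, 1, 3]` → a = [9, 1, 3]
`b = a` → b = [9, 1, 3] (same object as a)
`a = [42, 97, 49]` → a = [42, 97, 49]
`b.append(20)` → b = [9, 1, 3, 20]
`print(a)` → prints [42, 97, 49]
`print(b)` → prints [9, 1, 3, 20]

Answer:
[42, 97, 49]
[9, 1, 3, 20]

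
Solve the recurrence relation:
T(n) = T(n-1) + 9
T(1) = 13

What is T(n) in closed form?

Unrolling: T(n) = T(1) + 9·(n-1) = 13 + 9(n-1) = 9n + 4.

Answer: T(n) = 9n + 4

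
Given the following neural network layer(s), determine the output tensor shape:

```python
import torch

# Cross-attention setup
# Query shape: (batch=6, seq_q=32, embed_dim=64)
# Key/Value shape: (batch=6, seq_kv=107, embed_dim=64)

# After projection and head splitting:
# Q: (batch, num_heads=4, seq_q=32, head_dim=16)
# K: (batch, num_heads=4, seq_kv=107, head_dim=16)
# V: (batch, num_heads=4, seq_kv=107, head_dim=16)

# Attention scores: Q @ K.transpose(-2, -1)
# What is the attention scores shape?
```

Input: (6, 32, 64) -> Output: (6, 4, 32, 107)

Answer: (6, 4, 32, 107)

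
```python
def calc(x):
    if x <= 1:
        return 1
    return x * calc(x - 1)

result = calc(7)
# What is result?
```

calc(7) = 7 * 6 * 5 * 4 * 3 * 2 * 1 = 5040

Answer: 5040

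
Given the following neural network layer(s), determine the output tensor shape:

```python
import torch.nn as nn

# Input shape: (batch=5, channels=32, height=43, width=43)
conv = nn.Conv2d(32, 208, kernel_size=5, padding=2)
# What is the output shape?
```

Input: (5, 32, 43, 43) -> Output: (5, 208, 43, 43)

Answer: (5, 208, 43, 43)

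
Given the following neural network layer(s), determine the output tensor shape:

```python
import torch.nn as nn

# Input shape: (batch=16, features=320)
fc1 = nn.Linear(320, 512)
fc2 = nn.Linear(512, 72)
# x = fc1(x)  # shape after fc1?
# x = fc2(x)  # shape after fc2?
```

Input: (16, 320) -> after fc1: (16, 512) -> Output: (16, 72)

Answer: (16, 72)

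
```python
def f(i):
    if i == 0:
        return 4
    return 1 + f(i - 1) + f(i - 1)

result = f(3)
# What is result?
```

f(i) = 1 + 2·f(i-1), f(0)=4. Closed form: (4+1)·2^3 - 1 = 39.

Answer: 39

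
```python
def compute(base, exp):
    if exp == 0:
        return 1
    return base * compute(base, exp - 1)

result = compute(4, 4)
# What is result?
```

compute(4, 4) = 4 * 4 * 4 * 4 = 256

Answer: 256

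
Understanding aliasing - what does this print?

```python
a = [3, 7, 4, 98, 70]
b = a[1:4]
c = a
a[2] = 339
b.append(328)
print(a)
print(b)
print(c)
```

Key concept: slice vs alias.
Step by step:
`a = [3, 7, 4, 98, 70]` → a = [3, 7, 4, 98, 70]
`b = a[1:4]` → b = [7, 4, 98]
`c = a` → c = [3, 7, 4, 98, 70] (same object as a)
`a[2] = 339` → a = [3, 7, 339, 98, 70] (same object as c); c = [3, 7, 339, 98, 70] (same object as a)
`b.append(328)` → b = [7, 4, 98, 328]
`print(a)` → prints [3, 7, 339, 98, 70]
`print(b)` → prints [7, 4, 98, 328]
`print(c)` → prints [3, 7, 339, 98, 70]

Answer:
[3, 7, 339, 98, 70]
[7, 4, 98, 328]
[3, 7, 339, 98, 70]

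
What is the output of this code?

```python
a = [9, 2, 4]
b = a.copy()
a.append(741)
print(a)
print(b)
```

Key concept: list.copy() creates independent copy.
Step by step:
`a = [9, 2, 4]` → a = [9, 2, 4]
`b = a.copy()` → b = [9, 2, 4]
`a.append(741)` → a = [9, 2, 4, 741]
`print(a)` → prints [9, 2, 4, 741]
`print(b)` → prints [9, 2, 4]

Answer:
[9, 2, 4, 741]
[9, 2, 4]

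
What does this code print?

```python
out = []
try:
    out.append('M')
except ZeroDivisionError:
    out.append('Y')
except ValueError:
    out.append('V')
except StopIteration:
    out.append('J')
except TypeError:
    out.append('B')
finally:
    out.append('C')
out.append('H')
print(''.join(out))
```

Execution trace: 'M' (try body, no exception) → 'C' (finally) → 'H' (after the try/except). Output: MCH

Answer: MCH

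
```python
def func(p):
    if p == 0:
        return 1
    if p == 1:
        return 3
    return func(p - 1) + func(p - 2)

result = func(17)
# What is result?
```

Build up from base cases: func(0)=1, func(1)=3, func(2)=4, func(3)=7, func(4)=11, func(5)=18, func(6)=29, ..., func(17)=5778

Answer: 5778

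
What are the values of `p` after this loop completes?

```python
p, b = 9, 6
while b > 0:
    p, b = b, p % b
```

GCD of 9 and 6
`p` takes the values: 9 → 6 → 3

Answer: 3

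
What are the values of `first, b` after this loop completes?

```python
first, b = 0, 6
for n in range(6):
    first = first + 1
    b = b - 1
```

first goes 0→6, b goes 6→0
`first, b` takes the values: (0, 6) → (1, 6) → (1, 5) → (2, 5) → (2, 4) → (3, 4) → (3, 3) → (4, 3) → (4, 2) → (5, 2) → (5, 1) → (6, 1) → (6, 0)

Answer: 6, 0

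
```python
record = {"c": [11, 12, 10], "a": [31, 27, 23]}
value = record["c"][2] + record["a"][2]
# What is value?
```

Trace:
`record = {"c": [11, 12, 10], "a": [31, 27, 23]}` → record = {'c': [11, 12, 10], 'a': [31, 27, 23]}
`value = record["c"][2] + record["a"][2]` → value = 33
So value = 33

Answer: 33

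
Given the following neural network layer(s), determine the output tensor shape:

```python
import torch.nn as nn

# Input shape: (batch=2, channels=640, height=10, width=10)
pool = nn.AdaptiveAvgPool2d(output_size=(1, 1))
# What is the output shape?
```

Input: (2, 640, 10, 10) -> Output: (2, 640, 1, 1)

Answer: (2, 640, 1, 1)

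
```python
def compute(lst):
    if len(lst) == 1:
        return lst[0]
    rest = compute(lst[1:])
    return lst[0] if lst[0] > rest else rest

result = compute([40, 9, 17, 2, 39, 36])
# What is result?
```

Recursive max over [40, 9, 17, 2, 39, 36] = 40

Answer: 40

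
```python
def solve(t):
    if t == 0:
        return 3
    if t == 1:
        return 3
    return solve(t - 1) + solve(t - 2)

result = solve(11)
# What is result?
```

Build up from base cases: solve(0)=3, solve(1)=3, solve(2)=6, solve(3)=9, solve(4)=15, solve(5)=24, solve(6)=39, ..., solve(11)=432

Answer: 432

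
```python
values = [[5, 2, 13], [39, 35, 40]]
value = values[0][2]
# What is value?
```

Trace:
`values = [[5, 2, 13], [39, 35, 40]]` → values = [[5, 2, 13], [39, 35, 40]]
`value = values[0][2]` → value = 13
So value = 13

Answer: 13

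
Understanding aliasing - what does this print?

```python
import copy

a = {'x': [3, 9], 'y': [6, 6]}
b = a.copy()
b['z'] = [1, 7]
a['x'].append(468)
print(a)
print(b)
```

Key concept: shallow copy of dict with mutable values.
Step by step:
`a = {'x': [3, 9], 'y': [6, 6]}` → a = {'x': [3, 9], 'y': [6, 6]}
`b = a.copy()` → b = {'x': [3, 9], 'y': [6, 6]}
`b['z'] = [1, 7]` → b = {'x': [3, 9], 'y': [6, 6], 'z': [1, 7]}
`a['x'].append(468)` → a = {'x': [3, 9, 468], 'y': [6, 6]}; b = {'x': [3, 9, 468], 'y': [6, 6], 'z': [1, 7]}
`print(a)` → prints {'x': [3, 9, 468], 'y': [6, 6]}
`print(b)` → prints {'x': [3, 9, 468], 'y': [6, 6], 'z': [1, 7]}

Answer:
{'x': [3, 9, 468], 'y': [6, 6]}
{'x': [3, 9, 468], 'y': [6, 6], 'z': [1, 7]}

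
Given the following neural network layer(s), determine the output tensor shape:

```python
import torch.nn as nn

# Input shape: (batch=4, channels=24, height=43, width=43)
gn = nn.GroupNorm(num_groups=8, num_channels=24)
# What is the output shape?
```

Input: (4, 24, 43, 43) -> Output: (4, 24, 43, 43)

Answer: (4, 24, 43, 43)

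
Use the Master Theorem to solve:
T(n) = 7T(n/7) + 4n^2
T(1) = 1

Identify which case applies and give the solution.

a=7, b=7, f(n)=4n^2. log_7(7) = 1. Since c=2 > 1 and the regularity condition holds (7(n/7)^2 = (7/7^2)n^2 with 7/7^2 < 1), Case 3 applies: T(n) = Θ(f(n)) = O(n^2).

Answer: O(n^2) - Case 3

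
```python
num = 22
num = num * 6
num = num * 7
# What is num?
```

Trace:
`num = 22` → num = 22
`num = num * 6` → num = 132
`num = num * 7` → num = 924
So num = 924

Answer: 924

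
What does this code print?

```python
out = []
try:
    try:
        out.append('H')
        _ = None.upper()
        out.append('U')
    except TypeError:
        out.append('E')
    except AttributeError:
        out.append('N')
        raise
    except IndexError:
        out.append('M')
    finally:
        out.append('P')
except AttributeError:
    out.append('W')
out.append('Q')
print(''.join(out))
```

Execution trace: 'H' (try body) → 'N' (except AttributeError) → 'P' (finally) → 'W' (outer except AttributeError) → 'Q' (after the try/except). Output: HNPWQ

Answer: HNPWQ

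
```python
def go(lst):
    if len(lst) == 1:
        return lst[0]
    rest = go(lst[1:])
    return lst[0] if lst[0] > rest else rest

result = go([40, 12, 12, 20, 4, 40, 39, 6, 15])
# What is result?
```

Recursive max over [40, 12, 12, 20, 4, 40, 39, 6, 15] = 40

Answer: 40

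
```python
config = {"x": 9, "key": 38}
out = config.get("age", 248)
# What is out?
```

Trace:
`config = {"x": 9, "key": 38}` → config = {'x': 9, 'key': 38}
`out = config.get("age", 248)` → out = 248
So out = 248

Answer: 248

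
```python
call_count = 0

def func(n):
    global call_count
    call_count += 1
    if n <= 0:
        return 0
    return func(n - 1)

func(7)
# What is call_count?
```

Linear recursion stepping by 1: 8 calls from n=7 down to ≤0.

Answer: 8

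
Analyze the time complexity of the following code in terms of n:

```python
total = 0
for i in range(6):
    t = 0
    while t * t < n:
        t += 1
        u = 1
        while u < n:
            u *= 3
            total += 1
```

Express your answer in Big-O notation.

Each loop level contributes: 1 × √n × log n. Multiplying the contributions gives O(√n log n).

Answer: O(√n log n)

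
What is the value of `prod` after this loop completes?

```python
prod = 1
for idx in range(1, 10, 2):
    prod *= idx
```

Product of 1, 3, 5, ... up to 9
`prod` takes the values: 1 → 3 → 15 → 105 → 945

Answer: 945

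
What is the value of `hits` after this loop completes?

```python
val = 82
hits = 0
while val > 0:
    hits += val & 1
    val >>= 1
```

Count set bits in 82 (binary: 0b1010010)
`hits` takes the values: 0 → 1 → 2 → 3

Answer: 3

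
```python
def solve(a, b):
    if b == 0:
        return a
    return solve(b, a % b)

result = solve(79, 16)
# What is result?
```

solve(79, 16) -> solve(16, 15) -> solve(15, 1) -> solve(1, 0) -> 1

Answer: 1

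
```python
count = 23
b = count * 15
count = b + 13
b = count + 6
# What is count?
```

Trace:
`count = 23` → count = 23
`b = count * 15` → b = 345
`count = b + 13` → count = 358
`b = count + 6` → b = 364
So count = 358

Answer: 358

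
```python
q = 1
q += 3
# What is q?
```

Trace:
`q = 1` → q = 1
`q += 3` → q = 4
So q = 4

Answer: 4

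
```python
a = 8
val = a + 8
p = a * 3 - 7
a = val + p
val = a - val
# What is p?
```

Trace:
`a = 8` → a = 8
`val = a + 8` → val = 16
`p = a * 3 - 7` → p = 17
`a = val + p` → a = 33
`val = a - val` → val = 17
So p = 17

Answer: 17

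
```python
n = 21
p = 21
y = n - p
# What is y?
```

Trace:
`n = 21` → n = 21
`p = 21` → p = 21
`y = n - p` → y = 0
So y = 0

Answer: 0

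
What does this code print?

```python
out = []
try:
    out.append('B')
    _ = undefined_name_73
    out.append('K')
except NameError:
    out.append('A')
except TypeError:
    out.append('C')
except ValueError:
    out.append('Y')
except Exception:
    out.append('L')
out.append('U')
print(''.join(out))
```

Execution trace: 'B' (try body) → 'A' (except NameError) → 'U' (after the try/except). Output: BAU

Answer: BAU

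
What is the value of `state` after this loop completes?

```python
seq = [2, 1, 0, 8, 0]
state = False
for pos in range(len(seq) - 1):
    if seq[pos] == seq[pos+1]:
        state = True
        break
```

Check consecutive duplicates in [2, 1, 0, 8, 0]
`state` takes the values: False

Answer: False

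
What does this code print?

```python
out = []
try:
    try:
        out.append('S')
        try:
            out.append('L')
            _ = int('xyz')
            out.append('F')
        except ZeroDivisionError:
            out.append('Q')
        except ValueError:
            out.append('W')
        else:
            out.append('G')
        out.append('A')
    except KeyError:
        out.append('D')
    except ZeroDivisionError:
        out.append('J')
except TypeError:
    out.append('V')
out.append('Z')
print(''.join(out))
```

Execution trace: 'S' (try body) → 'L' (inner try body) → 'W' (inner except ValueError) → 'A' (try body, no exception) → 'Z' (after the try/except). Output: SLWAZ

Answer: SLWAZ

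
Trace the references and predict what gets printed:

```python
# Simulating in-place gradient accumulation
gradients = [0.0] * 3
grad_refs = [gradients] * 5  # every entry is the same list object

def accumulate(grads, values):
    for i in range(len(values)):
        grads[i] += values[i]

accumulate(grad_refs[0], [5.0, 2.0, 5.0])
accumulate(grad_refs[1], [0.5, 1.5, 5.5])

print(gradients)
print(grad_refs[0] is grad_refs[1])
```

Key concept: gradient accumulation aliasing.
Step by step:
`gradients = [0.0] * 3` → gradients = [0.0, 0.0, 0.0]
`grad_refs = [gradients] * 5` → grad_refs = [[0.0, 0.0, 0.0], [0.0, 0.0, 0.0], [0.0, 0.0, 0.0], [0.0, 0.0, 0.0], [0.0, 0.0, 0.0]]
`accumulate(grad_refs[0], [5.0, 2.0, 5.0])` → gradients = [5.0, 2.0, 5.0]; grad_refs = [[5.0, 2.0, 5.0], [5.0, 2.0, 5.0], [5.0, 2.0, 5.0], [5.0, 2.0, 5.0], [5.0, 2.0, 5.0]]
`accumulate(grad_refs[1], [0.5, 1.5, 5.5])` → gradients = [5.5, 3.5, 10.5]; grad_refs = [[5.5, 3.5, 10.5], [5.5, 3.5, 10.5], [5.5, 3.5, 10.5], [5.5, 3.5, 10.5], [5.5, 3.5, 10.5]]
`print(gradients)` → prints [5.5, 3.5, 10.5]
`print(grad_refs[0] is grad_refs[1])` → prints True

Answer:
[5.5, 3.5, 10.5]
True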